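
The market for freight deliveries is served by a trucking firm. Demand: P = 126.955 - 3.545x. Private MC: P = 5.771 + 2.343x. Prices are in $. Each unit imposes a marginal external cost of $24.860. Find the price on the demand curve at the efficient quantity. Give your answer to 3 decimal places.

Social marginal cost = private MC + MEC = 30.631 + 2.343x.
Set SMC = demand: 30.631 + 2.343x = 126.955 - 3.545x → x* = 16.3594.
Consumer price on the demand curve at x*: 126.955 − 3.545×16.3594 = 68.9609.

P = $68.961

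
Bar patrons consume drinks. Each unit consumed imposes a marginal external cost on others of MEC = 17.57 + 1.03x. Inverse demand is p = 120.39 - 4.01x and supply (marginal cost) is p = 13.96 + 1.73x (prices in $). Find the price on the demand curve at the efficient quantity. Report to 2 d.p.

Social marginal benefit = demand − MEC = 102.82 - 5.04x.
Set SMB = MC: 102.82 - 5.04x = 13.96 + 1.73x → x* = 13.1256.
Consumer price on the demand curve at x*: 120.39 − 4.01×13.1256 = 67.7563.

P = $67.76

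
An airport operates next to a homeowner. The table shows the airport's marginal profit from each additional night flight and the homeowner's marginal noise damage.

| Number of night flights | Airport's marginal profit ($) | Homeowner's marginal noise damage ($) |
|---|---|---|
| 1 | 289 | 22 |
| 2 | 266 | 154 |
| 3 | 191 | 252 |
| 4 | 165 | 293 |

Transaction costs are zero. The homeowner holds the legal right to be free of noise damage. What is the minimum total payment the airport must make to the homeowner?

Efficient level: marginal profit ≥ marginal noise damage through level 2, so k* = 2.
With the homeowner holding the right, the airport must at least compensate total damage at k*: 22 + 154 = 176.

$176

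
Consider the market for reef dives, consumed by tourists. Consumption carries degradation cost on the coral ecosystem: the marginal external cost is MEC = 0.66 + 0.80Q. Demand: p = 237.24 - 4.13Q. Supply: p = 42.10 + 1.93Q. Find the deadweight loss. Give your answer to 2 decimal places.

Market equilibrium (private): 42.10 + 1.93Q = 237.24 - 4.13Q → Q_m = 32.2013.
Social marginal benefit = demand − MEC = 236.58 - 4.93Q.
Set SMB = MC: 236.58 - 4.93Q = 42.10 + 1.93Q → Q* = 28.3499.
The loss is the area between SMB and MC from Q* to Q_m; with linear curves that's a triangle of height MEC(Q_m).
DWL = ½ × 3.8514 × 26.4211 = 50.8791.

DWL = 50.88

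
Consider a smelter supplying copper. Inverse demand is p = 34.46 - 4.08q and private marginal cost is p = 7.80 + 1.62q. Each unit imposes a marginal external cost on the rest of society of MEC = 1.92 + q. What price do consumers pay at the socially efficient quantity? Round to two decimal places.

P = 19.39

Social marginal cost = private MC + MEC = 9.72 + 2.62q.
Set SMC = demand: 9.72 + 2.62q = 34.46 - 4.08q → q* = 3.6925.
Consumer price on the demand curve at q*: 34.46 − 4.08×3.6925 = 19.3946.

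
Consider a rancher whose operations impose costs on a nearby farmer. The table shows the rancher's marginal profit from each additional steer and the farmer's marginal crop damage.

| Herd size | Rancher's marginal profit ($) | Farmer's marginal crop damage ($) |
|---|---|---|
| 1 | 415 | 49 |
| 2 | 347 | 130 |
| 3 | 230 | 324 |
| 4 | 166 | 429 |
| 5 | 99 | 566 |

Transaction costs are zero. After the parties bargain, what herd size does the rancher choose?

Bargaining reaches the level where marginal profit last exceeds marginal crop damage.
That holds through level 2 (347 ≥ 130) but not at 3 (230 < 324).

2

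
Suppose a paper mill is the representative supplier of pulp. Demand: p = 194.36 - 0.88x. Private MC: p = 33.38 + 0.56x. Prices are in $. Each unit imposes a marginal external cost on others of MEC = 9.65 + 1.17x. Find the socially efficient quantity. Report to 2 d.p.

x* = 57.98

Social marginal cost = private MC + MEC = 43.03 + 1.73x.
Set SMC = demand: 43.03 + 1.73x = 194.36 - 0.88x → x* = 57.9808.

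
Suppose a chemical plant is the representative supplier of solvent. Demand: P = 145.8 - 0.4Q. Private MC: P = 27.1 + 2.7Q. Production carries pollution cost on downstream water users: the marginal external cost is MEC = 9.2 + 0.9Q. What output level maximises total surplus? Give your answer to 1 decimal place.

Q* = 27.4

Social marginal cost = private MC + MEC = 36.3 + 3.6Q.
Set SMC = demand: 36.3 + 3.6Q = 145.8 - 0.4Q → Q* = 27.3750.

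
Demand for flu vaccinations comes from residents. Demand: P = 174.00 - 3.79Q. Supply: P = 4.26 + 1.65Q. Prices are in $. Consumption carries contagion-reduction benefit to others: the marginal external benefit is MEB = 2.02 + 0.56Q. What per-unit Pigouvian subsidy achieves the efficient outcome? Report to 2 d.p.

Social marginal benefit = demand + MEB = 176.02 - 3.23Q.
Set SMB = MC: 176.02 - 3.23Q = 4.26 + 1.65Q → Q* = 35.1967.
The Pigouvian subsidy equals MEB at Q*: 2.02 + 0.56×35.1967 = 21.7302.

subsidy = $21.73 per unit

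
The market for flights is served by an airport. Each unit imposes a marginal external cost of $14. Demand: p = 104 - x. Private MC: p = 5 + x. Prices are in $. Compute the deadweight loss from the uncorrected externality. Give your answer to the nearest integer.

DWL = $49

Market equilibrium (private): 5 + x = 104 - x → x_m = 49.5000.
Social marginal cost = private MC + MEC = 19 + x.
Set SMC = demand: 19 + x = 104 - x → x* = 42.5000.
The loss is the area between SMC and demand from x* to x_m; with linear curves that's a triangle of height MEC(x_m).
DWL = ½ × 7.0000 × 14.0000 = 49.0000.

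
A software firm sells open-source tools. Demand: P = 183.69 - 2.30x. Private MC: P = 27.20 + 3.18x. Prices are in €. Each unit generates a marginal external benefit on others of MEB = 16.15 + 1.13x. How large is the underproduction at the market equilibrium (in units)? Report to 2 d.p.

11.13 units

Market equilibrium (private): 27.20 + 3.18x = 183.69 - 2.30x → x_m = 28.5566.
Social marginal cost = private MC − MEB = 11.05 + 2.05x.
Set SMC = demand: 11.05 + 2.05x = 183.69 - 2.30x → x* = 39.6874.
Gap = |28.5566 − 39.6874| = 11.1308.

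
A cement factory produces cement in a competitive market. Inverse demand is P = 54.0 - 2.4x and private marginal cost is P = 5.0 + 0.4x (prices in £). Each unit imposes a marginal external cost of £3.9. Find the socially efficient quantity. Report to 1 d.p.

x* = 16.1

Social marginal cost = private MC + MEC = 8.9 + 0.4x.
Set SMC = demand: 8.9 + 0.4x = 54.0 - 2.4x → x* = 16.1071.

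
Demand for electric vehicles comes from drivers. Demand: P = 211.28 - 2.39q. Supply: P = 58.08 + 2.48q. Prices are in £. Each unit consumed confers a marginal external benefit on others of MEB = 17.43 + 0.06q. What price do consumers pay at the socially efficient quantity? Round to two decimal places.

P = £126.50

Social marginal benefit = demand + MEB = 228.71 - 2.33q.
Set SMB = MC: 228.71 - 2.33q = 58.08 + 2.48q → q* = 35.4740.
Consumer price on the demand curve at q*: 211.28 − 2.39×35.4740 = 126.4971.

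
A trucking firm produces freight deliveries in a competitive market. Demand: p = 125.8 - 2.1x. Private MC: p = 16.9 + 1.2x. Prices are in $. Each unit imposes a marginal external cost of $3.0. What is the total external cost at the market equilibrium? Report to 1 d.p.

Market equilibrium (private): 16.9 + 1.2x = 125.8 - 2.1x → x_m = 33.0000.
Total external cost = MEC × x_m = 3.0 × 33.0000 = 99.0000.

$99.0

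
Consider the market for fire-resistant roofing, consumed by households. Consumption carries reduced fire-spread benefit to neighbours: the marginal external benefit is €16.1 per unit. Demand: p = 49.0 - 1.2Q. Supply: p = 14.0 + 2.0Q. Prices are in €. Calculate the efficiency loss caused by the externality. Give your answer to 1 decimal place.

DWL = €40.5

Market equilibrium (private): 14.0 + 2.0Q = 49.0 - 1.2Q → Q_m = 10.9375.
Social marginal benefit = demand + MEB = 65.1 - 1.2Q.
Set SMB = MC: 65.1 - 1.2Q = 14.0 + 2.0Q → Q* = 15.9688.
The loss is the area between SMB and MC from Q* to Q_m; with linear curves that's a triangle of height MEB(Q_m).
DWL = ½ × 5.0313 × 16.1000 = 40.5020.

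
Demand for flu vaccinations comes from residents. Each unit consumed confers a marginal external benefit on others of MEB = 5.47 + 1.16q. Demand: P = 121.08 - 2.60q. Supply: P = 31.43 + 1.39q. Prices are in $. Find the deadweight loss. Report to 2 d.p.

DWL = $175.68

Market equilibrium (private): 31.43 + 1.39q = 121.08 - 2.60q → q_m = 22.4687.
Social marginal benefit = demand + MEB = 126.55 - 1.44q.
Set SMB = MC: 126.55 - 1.44q = 31.43 + 1.39q → q* = 33.6113.
Between q* and q_m the wedge SMB − MC runs linearly from 0 to MEB(q_m), so the loss is a triangle.
DWL = ½ × 11.1426 × 31.5337 = 175.6837.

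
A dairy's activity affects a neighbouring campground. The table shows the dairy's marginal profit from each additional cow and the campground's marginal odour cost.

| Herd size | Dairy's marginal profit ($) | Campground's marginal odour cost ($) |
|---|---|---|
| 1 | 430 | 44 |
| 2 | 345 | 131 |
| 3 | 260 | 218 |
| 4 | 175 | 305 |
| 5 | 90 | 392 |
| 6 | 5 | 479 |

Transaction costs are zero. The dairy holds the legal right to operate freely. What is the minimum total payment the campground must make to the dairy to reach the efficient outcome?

Left alone the dairy would choose level 6 (marginal profit stays positive).
Efficient level: k* = 3 (marginal profit ≥ marginal odour cost through 3).
The campground must at least cover the dairy's forgone profit from cutting 6→3: 175 + 90 + 5 = 270.

$270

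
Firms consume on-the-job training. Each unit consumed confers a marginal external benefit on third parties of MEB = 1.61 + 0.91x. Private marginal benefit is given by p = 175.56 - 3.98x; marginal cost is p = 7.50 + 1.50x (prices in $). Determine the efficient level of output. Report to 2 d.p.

Social marginal benefit = demand + MEB = 177.17 - 3.07x.
Set SMB = MC: 177.17 - 3.07x = 7.50 + 1.50x → x* = 37.1269.

x* = 37.13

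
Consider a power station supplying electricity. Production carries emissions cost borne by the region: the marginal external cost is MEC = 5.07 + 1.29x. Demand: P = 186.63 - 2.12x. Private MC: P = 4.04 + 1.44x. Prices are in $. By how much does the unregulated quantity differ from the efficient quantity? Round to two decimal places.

Market equilibrium (private): 4.04 + 1.44x = 186.63 - 2.12x → x_m = 51.2893.
Social marginal cost = private MC + MEC = 9.11 + 2.73x.
Set SMC = demand: 9.11 + 2.73x = 186.63 - 2.12x → x* = 36.6021.
Gap = |51.2893 − 36.6021| = 14.6872.

14.69 units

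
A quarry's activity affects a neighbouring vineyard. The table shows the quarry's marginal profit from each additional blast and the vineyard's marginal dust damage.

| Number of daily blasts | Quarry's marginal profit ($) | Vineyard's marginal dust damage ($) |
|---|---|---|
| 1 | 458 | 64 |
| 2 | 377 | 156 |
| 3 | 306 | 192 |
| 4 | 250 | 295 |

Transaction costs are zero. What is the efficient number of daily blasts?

Bargaining reaches the level where marginal profit last exceeds marginal dust damage.
That holds through level 3 (306 ≥ 192) but not at 4 (250 < 295).

3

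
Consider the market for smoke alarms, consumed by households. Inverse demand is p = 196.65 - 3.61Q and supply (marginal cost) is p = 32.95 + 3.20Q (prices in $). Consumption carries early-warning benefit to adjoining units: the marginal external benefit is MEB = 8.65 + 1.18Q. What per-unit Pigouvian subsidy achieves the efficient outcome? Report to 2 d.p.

subsidy = $44.77 per unit

Social marginal benefit = demand + MEB = 205.30 - 2.43Q.
Set SMB = MC: 205.30 - 2.43Q = 32.95 + 3.20Q → Q* = 30.6128.
The Pigouvian subsidy equals MEB at Q*: 8.65 + 1.18×30.6128 = 44.7731.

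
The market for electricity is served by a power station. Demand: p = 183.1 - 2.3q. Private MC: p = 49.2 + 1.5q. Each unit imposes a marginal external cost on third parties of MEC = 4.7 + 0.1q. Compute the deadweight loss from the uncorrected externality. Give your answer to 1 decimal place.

DWL = 8.7

Market equilibrium (private): 49.2 + 1.5q = 183.1 - 2.3q → q_m = 35.2368.
Social marginal cost = private MC + MEC = 53.9 + 1.6q.
Set SMC = demand: 53.9 + 1.6q = 183.1 - 2.3q → q* = 33.1282.
The welfare-loss triangle has base |q_m − q*| and height MEC(q_m) (the vertical gap between SMC and demand is zero at q* and MEC at q_m).
DWL = ½ × 2.1086 × 8.2237 = 8.6702.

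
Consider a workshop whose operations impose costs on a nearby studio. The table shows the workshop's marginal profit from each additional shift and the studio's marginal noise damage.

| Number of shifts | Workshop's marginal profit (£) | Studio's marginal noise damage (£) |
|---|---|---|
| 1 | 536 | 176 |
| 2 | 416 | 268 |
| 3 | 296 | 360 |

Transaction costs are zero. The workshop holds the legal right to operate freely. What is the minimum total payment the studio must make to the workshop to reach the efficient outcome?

Left alone the workshop would choose level 3 (marginal profit stays positive).
Efficient level: k* = 2 (marginal profit ≥ marginal noise damage through 2).
The studio must at least cover the workshop's forgone profit from cutting 3→2: 296 = 296.

£296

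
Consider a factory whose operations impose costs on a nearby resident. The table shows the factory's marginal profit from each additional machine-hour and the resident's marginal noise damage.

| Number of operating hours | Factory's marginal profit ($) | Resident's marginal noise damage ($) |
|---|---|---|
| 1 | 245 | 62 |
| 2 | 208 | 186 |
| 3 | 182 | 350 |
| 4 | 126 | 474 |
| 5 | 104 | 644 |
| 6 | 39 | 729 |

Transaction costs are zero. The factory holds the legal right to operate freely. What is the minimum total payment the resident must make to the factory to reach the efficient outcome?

$451

Left alone the factory would choose level 6 (marginal profit stays positive).
Efficient level: k* = 2 (marginal profit ≥ marginal noise damage through 2).
The resident must at least cover the factory's forgone profit from cutting 6→2: 182 + 126 + 104 + 39 = 451.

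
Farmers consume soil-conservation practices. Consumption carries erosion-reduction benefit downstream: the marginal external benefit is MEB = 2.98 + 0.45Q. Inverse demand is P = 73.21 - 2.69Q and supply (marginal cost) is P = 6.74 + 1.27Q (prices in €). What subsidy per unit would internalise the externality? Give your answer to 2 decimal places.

Social marginal benefit = demand + MEB = 76.19 - 2.24Q.
Set SMB = MC: 76.19 - 2.24Q = 6.74 + 1.27Q → Q* = 19.7863.
The Pigouvian subsidy equals MEB at Q*: 2.98 + 0.45×19.7863 = 11.8838.

subsidy = €11.88 per unit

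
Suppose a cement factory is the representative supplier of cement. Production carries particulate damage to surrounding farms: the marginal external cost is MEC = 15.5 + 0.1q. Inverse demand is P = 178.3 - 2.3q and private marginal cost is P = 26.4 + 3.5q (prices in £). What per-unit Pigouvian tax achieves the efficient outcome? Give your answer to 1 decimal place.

tax = £17.8 per unit

Social marginal cost = private MC + MEC = 41.9 + 3.6q.
Set SMC = demand: 41.9 + 3.6q = 178.3 - 2.3q → q* = 23.1186.
The Pigouvian tax equals MEC at q*: 15.5 + 0.1×23.1186 = 17.8119.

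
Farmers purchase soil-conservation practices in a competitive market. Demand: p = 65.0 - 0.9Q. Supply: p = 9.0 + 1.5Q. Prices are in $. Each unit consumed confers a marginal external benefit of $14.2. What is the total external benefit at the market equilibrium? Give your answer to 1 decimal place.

$331.3

Market equilibrium (private): 9.0 + 1.5Q = 65.0 - 0.9Q → Q_m = 23.3333.
Total external benefit = MEB × Q_m = 14.2 × 23.3333 = 331.3329.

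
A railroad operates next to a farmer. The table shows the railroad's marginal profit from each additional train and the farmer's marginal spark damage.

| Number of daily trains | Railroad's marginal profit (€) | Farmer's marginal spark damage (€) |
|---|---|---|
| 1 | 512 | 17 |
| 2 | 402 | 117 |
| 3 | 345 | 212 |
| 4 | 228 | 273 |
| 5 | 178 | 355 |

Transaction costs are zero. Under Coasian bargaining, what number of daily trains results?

Bargaining reaches the level where marginal profit last exceeds marginal spark damage.
That holds through level 3 (345 ≥ 212) but not at 4 (228 < 273).

3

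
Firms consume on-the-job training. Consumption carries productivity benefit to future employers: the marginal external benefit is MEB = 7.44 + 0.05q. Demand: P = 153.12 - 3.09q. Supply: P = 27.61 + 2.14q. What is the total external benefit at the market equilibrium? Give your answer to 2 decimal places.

192.94

Market equilibrium (private): 27.61 + 2.14q = 153.12 - 3.09q → q_m = 23.9981.
Total external benefit = ∫₀^{q_m} (7.44 + 0.05q) dq = 7.44×23.9981 + ½×0.05×23.9981² = 192.9436.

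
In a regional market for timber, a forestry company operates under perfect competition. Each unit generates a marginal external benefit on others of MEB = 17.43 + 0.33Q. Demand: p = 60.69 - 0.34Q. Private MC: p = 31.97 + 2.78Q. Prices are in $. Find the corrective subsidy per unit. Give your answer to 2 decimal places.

subsidy = $22.89 per unit

Social marginal cost = private MC − MEB = 14.54 + 2.45Q.
Set SMC = demand: 14.54 + 2.45Q = 60.69 - 0.34Q → Q* = 16.5412.
The Pigouvian subsidy equals MEB at Q*: 17.43 + 0.33×16.5412 = 22.8886.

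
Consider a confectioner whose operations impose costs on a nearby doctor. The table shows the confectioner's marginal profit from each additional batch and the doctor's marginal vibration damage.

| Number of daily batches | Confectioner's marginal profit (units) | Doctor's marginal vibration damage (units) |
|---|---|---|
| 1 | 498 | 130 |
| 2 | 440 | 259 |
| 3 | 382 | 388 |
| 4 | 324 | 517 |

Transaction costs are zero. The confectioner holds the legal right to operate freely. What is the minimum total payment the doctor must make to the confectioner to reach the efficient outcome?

Left alone the confectioner would choose level 4 (marginal profit stays positive).
Efficient level: k* = 2 (marginal profit ≥ marginal vibration damage through 2).
The doctor must at least cover the confectioner's forgone profit from cutting 4→2: 382 + 324 = 706.

706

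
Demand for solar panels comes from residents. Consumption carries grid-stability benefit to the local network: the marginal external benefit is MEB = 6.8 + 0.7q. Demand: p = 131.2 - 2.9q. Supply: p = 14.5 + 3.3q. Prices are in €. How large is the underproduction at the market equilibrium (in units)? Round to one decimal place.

Market equilibrium (private): 14.5 + 3.3q = 131.2 - 2.9q → q_m = 18.8226.
Social marginal benefit = demand + MEB = 138.0 - 2.2q.
Set SMB = MC: 138.0 - 2.2q = 14.5 + 3.3q → q* = 22.4545.
Gap = |18.8226 − 22.4545| = 3.6319.

3.6 units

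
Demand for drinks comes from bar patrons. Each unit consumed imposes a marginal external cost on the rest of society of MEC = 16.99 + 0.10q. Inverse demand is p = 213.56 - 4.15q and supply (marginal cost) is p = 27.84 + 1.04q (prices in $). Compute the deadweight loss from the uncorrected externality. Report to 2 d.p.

DWL = $39.99

Market equilibrium (private): 27.84 + 1.04q = 213.56 - 4.15q → q_m = 35.7842.
Social marginal benefit = demand − MEC = 196.57 - 4.25q.
Set SMB = MC: 196.57 - 4.25q = 27.84 + 1.04q → q* = 31.8960.
Between q* and q_m the wedge MC − SMB runs linearly from 0 to MEC(q_m), so the loss is a triangle.
DWL = ½ × 3.8882 × 20.5684 = 39.9870.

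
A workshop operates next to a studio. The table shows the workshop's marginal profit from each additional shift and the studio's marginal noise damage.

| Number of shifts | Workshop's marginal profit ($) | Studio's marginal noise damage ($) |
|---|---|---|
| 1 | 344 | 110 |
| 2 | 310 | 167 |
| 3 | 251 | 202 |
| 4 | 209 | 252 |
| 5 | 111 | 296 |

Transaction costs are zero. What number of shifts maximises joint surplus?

Bargaining reaches the level where marginal profit last exceeds marginal noise damage.
That holds through level 3 (251 ≥ 202) but not at 4 (209 < 252).

3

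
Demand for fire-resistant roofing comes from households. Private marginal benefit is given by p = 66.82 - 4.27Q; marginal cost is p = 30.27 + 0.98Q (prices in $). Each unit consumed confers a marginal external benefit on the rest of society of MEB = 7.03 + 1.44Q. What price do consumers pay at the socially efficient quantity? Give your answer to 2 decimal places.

P = $17.98

Social marginal benefit = demand + MEB = 73.85 - 2.83Q.
Set SMB = MC: 73.85 - 2.83Q = 30.27 + 0.98Q → Q* = 11.4383.
Consumer price on the demand curve at Q*: 66.82 − 4.27×11.4383 = 17.9785.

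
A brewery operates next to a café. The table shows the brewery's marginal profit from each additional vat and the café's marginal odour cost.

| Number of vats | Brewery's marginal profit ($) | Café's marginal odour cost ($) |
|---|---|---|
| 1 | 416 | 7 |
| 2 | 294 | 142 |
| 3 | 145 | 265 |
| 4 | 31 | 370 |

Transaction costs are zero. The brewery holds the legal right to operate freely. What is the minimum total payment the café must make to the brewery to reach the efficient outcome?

Left alone the brewery would choose level 4 (marginal profit stays positive).
Efficient level: k* = 2 (marginal profit ≥ marginal odour cost through 2).
The café must at least cover the brewery's forgone profit from cutting 4→2: 145 + 31 = 176.

$176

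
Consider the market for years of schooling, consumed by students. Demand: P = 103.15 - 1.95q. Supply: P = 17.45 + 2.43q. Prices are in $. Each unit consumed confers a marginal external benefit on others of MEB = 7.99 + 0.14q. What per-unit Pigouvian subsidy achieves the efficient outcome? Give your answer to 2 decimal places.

Social marginal benefit = demand + MEB = 111.14 - 1.81q.
Set SMB = MC: 111.14 - 1.81q = 17.45 + 2.43q → q* = 22.0967.
The Pigouvian subsidy equals MEB at q*: 7.99 + 0.14×22.0967 = 11.0835.

subsidy = $11.08 per unit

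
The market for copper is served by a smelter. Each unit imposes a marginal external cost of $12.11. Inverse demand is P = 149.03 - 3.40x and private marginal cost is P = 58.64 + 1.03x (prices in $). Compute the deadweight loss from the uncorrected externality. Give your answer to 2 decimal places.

Market equilibrium (private): 58.64 + 1.03x = 149.03 - 3.40x → x_m = 20.4041.
Social marginal cost = private MC + MEC = 70.75 + 1.03x.
Set SMC = demand: 70.75 + 1.03x = 149.03 - 3.40x → x* = 17.6704.
Between x* and x_m the wedge SMC − demand runs linearly from 0 to MEC(x_m), so the loss is a triangle.
DWL = ½ × 2.7337 × 12.1100 = 16.5526.

DWL = $16.55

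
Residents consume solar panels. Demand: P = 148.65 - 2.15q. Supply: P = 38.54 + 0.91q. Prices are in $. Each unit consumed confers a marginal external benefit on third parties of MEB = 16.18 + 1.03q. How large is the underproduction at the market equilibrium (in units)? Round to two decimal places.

26.23 units

Market equilibrium (private): 38.54 + 0.91q = 148.65 - 2.15q → q_m = 35.9837.
Social marginal benefit = demand + MEB = 164.83 - 1.12q.
Set SMB = MC: 164.83 - 1.12q = 38.54 + 0.91q → q* = 62.2118.
Gap = |35.9837 − 62.2118| = 26.2281.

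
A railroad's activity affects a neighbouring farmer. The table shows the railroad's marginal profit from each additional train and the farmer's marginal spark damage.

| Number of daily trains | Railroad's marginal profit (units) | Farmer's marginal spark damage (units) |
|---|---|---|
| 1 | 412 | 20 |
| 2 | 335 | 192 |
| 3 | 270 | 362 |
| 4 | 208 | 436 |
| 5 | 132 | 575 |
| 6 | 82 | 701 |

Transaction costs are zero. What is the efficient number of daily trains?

Bargaining reaches the level where marginal profit last exceeds marginal spark damage.
That holds through level 2 (335 ≥ 192) but not at 3 (270 < 362).

2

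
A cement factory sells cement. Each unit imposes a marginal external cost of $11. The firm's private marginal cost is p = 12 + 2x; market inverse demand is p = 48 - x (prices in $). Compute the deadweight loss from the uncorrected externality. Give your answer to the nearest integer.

DWL = $20

Market equilibrium (private): 12 + 2x = 48 - x → x_m = 12.0000.
Social marginal cost = private MC + MEC = 23 + 2x.
Set SMC = demand: 23 + 2x = 48 - x → x* = 8.3333.
Between x* and x_m the wedge SMC − demand runs linearly from 0 to MEC(x_m), so the loss is a triangle.
DWL = ½ × 3.6667 × 11.0000 = 20.1669.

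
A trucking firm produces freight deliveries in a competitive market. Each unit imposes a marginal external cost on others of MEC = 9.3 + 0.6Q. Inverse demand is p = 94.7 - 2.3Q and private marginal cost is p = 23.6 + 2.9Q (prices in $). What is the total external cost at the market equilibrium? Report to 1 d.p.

Market equilibrium (private): 23.6 + 2.9Q = 94.7 - 2.3Q → Q_m = 13.6731.
Total external cost = ∫₀^{Q_m} (9.3 + 0.6Q) dQ = 9.3×13.6731 + ½×0.6×13.6731² = 183.2459.

$183.2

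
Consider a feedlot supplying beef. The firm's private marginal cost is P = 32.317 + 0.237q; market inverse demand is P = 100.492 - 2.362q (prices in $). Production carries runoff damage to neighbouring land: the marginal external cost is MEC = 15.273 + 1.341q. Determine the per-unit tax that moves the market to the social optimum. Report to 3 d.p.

Social marginal cost = private MC + MEC = 47.590 + 1.578q.
Set SMC = demand: 47.590 + 1.578q = 100.492 - 2.362q → q* = 13.4269.
The Pigouvian tax equals MEC at q*: 15.273 + 1.341×13.4269 = 33.2785.

tax = $33.278 per unit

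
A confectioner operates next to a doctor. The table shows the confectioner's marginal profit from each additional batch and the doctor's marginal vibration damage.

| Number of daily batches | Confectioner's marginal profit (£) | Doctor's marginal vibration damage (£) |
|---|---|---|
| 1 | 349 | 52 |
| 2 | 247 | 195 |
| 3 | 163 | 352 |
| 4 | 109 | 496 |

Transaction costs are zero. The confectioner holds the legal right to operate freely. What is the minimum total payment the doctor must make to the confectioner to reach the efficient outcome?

£272

Left alone the confectioner would choose level 4 (marginal profit stays positive).
Efficient level: k* = 2 (marginal profit ≥ marginal vibration damage through 2).
The doctor must at least cover the confectioner's forgone profit from cutting 4→2: 163 + 109 = 272.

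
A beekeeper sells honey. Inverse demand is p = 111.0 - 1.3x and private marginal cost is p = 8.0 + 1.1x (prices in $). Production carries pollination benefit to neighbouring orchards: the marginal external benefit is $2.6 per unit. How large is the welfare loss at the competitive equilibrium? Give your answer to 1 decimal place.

Market equilibrium (private): 8.0 + 1.1x = 111.0 - 1.3x → x_m = 42.9167.
Social marginal cost = private MC − MEB = 5.4 + 1.1x.
Set SMC = demand: 5.4 + 1.1x = 111.0 - 1.3x → x* = 44.0000.
Height of the DWL triangle at x_m is demand(x_m) − SMC(x_m) = MEB(x_m) = 2.6000.
DWL = ½ × 1.0833 × 2.6000 = 1.4083.

DWL = $1.4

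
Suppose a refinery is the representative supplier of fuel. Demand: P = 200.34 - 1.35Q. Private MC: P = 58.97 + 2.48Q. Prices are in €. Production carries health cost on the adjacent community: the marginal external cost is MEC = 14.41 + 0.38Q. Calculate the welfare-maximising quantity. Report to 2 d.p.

Q* = 30.16

Social marginal cost = private MC + MEC = 73.38 + 2.86Q.
Set SMC = demand: 73.38 + 2.86Q = 200.34 - 1.35Q → Q* = 30.1568.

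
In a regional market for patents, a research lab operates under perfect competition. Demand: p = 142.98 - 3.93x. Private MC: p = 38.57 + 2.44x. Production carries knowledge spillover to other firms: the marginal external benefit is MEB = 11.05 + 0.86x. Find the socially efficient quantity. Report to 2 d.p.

Social marginal cost = private MC − MEB = 27.52 + 1.58x.
Set SMC = demand: 27.52 + 1.58x = 142.98 - 3.93x → x* = 20.9546.

x* = 20.95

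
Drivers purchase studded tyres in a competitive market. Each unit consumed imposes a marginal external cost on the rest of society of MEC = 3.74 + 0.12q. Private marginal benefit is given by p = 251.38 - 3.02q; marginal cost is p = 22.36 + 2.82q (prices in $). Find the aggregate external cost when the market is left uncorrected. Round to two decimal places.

$238.94

Market equilibrium (private): 22.36 + 2.82q = 251.38 - 3.02q → q_m = 39.2158.
Total external cost = ∫₀^{q_m} (3.74 + 0.12q) dq = 3.74×39.2158 + ½×0.12×39.2158² = 238.9398.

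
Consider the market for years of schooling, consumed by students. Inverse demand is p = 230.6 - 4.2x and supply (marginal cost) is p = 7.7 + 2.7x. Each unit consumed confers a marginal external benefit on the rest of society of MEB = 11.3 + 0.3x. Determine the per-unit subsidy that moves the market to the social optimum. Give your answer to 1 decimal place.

Social marginal benefit = demand + MEB = 241.9 - 3.9x.
Set SMB = MC: 241.9 - 3.9x = 7.7 + 2.7x → x* = 35.4848.
The Pigouvian subsidy equals MEB at x*: 11.3 + 0.3×35.4848 = 21.9454.

subsidy = 21.9 per unit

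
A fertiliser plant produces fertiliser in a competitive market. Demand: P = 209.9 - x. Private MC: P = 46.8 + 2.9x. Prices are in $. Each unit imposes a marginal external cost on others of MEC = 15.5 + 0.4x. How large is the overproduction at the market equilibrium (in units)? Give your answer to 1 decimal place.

Market equilibrium (private): 46.8 + 2.9x = 209.9 - x → x_m = 41.8205.
Social marginal cost = private MC + MEC = 62.3 + 3.3x.
Set SMC = demand: 62.3 + 3.3x = 209.9 - x → x* = 34.3256.
Gap = |41.8205 − 34.3256| = 7.4949.

7.5 units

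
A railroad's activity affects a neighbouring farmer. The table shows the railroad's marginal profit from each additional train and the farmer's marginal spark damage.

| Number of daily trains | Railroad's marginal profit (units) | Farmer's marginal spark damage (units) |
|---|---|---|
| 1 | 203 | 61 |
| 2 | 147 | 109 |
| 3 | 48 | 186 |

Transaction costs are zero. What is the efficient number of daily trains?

Bargaining reaches the level where marginal profit last exceeds marginal spark damage.
That holds through level 2 (147 ≥ 109) but not at 3 (48 < 186).

2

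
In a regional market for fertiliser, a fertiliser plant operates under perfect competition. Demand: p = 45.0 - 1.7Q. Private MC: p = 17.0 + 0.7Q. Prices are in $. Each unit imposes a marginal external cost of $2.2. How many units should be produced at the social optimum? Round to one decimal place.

Q* = 10.8

Social marginal cost = private MC + MEC = 19.2 + 0.7Q.
Set SMC = demand: 19.2 + 0.7Q = 45.0 - 1.7Q → Q* = 10.7500.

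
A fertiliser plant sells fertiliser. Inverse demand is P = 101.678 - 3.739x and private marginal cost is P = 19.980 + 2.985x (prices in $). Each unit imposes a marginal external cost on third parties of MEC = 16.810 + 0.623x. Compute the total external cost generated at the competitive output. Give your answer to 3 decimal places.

Market equilibrium (private): 19.980 + 2.985x = 101.678 - 3.739x → x_m = 12.1502.
Total external cost = ∫₀^{x_m} (16.810 + 0.623x) dx = 16.810×12.1502 + ½×0.623×12.1502² = 250.2308.

$250.231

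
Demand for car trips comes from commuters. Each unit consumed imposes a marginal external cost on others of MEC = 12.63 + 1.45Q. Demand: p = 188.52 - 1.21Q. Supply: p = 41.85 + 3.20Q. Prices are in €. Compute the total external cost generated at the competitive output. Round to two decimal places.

€1222.00

Market equilibrium (private): 41.85 + 3.20Q = 188.52 - 1.21Q → Q_m = 33.2585.
Total external cost = ∫₀^{Q_m} (12.63 + 1.45Q) dQ = 12.63×33.2585 + ½×1.45×33.2585² = 1221.9975.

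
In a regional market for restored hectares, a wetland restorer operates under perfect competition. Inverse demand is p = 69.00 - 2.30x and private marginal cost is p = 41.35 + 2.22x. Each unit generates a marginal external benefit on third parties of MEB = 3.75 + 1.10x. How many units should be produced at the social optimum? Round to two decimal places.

x* = 9.18

Social marginal cost = private MC − MEB = 37.60 + 1.12x.
Set SMC = demand: 37.60 + 1.12x = 69.00 - 2.30x → x* = 9.1813.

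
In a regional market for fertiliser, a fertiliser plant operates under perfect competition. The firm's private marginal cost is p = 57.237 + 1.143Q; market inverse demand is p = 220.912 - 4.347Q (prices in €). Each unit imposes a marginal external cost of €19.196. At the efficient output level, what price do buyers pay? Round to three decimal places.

P = €106.513

Social marginal cost = private MC + MEC = 76.433 + 1.143Q.
Set SMC = demand: 76.433 + 1.143Q = 220.912 - 4.347Q → Q* = 26.3168.
Consumer price on the demand curve at Q*: 220.912 − 4.347×26.3168 = 106.5129.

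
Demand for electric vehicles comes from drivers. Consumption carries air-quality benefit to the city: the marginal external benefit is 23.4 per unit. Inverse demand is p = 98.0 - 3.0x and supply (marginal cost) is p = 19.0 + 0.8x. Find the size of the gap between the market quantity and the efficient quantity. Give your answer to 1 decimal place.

6.2 units

Market equilibrium (private): 19.0 + 0.8x = 98.0 - 3.0x → x_m = 20.7895.
Social marginal benefit = demand + MEB = 121.4 - 3.0x.
Set SMB = MC: 121.4 - 3.0x = 19.0 + 0.8x → x* = 26.9474.
Gap = |20.7895 − 26.9474| = 6.1579.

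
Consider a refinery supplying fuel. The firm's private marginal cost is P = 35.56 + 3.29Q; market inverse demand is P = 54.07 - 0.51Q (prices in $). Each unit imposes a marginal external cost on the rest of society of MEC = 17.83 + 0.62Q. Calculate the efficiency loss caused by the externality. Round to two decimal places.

Market equilibrium (private): 35.56 + 3.29Q = 54.07 - 0.51Q → Q_m = 4.8711.
Social marginal cost = private MC + MEC = 53.39 + 3.91Q.
Set SMC = demand: 53.39 + 3.91Q = 54.07 - 0.51Q → Q* = 0.1538.
The welfare-loss triangle has base |Q_m − Q*| and height MEC(Q_m) (the vertical gap between SMC and demand is zero at Q* and MEC at Q_m).
DWL = ½ × 4.7173 × 20.8501 = 49.1781.

DWL = $49.18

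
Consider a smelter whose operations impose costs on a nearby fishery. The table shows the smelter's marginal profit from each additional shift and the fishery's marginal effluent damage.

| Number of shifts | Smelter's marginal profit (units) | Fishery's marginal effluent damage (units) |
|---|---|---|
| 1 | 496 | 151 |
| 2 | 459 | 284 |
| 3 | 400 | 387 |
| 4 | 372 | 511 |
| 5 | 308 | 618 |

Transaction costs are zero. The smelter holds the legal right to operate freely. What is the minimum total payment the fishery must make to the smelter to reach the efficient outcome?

680

Left alone the smelter would choose level 5 (marginal profit stays positive).
Efficient level: k* = 3 (marginal profit ≥ marginal effluent damage through 3).
The fishery must at least cover the smelter's forgone profit from cutting 5→3: 372 + 308 = 680.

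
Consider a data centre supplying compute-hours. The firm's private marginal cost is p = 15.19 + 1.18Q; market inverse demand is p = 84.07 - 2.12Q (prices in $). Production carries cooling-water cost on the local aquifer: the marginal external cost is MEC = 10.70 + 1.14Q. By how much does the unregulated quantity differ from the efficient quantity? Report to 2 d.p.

7.77 units

Market equilibrium (private): 15.19 + 1.18Q = 84.07 - 2.12Q → Q_m = 20.8727.
Social marginal cost = private MC + MEC = 25.89 + 2.32Q.
Set SMC = demand: 25.89 + 2.32Q = 84.07 - 2.12Q → Q* = 13.1036.
Gap = |20.8727 − 13.1036| = 7.7691.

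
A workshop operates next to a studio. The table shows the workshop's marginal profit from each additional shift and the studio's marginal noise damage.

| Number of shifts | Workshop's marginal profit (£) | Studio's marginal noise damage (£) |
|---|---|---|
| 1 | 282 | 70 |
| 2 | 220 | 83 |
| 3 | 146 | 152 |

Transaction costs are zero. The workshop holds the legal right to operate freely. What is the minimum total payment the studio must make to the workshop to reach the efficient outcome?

Left alone the workshop would choose level 3 (marginal profit stays positive).
Efficient level: k* = 2 (marginal profit ≥ marginal noise damage through 2).
The studio must at least cover the workshop's forgone profit from cutting 3→2: 146 = 146.

£146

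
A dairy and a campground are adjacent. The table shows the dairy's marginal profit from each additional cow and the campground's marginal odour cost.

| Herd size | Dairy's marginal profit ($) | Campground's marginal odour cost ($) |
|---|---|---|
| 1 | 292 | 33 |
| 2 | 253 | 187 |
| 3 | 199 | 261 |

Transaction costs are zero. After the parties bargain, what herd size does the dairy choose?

2

Bargaining reaches the level where marginal profit last exceeds marginal odour cost.
That holds through level 2 (253 ≥ 187) but not at 3 (199 < 261).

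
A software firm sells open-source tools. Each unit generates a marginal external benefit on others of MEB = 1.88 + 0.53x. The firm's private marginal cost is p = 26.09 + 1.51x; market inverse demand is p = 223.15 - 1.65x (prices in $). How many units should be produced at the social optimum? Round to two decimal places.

x* = 75.64

Social marginal cost = private MC − MEB = 24.21 + 0.98x.
Set SMC = demand: 24.21 + 0.98x = 223.15 - 1.65x → x* = 75.6426.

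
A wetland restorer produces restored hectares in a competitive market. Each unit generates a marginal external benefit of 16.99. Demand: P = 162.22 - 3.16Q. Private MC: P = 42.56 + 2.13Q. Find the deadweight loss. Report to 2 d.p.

Market equilibrium (private): 42.56 + 2.13Q = 162.22 - 3.16Q → Q_m = 22.6200.
Social marginal cost = private MC − MEB = 25.57 + 2.13Q.
Set SMC = demand: 25.57 + 2.13Q = 162.22 - 3.16Q → Q* = 25.8318.
Between Q* and Q_m the wedge demand − SMC runs linearly from 0 to MEB(Q_m), so the loss is a triangle.
DWL = ½ × 3.2118 × 16.9900 = 27.2842.

DWL = 27.28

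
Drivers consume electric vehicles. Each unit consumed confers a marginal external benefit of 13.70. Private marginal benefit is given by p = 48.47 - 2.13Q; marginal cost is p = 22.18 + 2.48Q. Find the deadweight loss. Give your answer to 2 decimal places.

DWL = 20.36

Market equilibrium (private): 22.18 + 2.48Q = 48.47 - 2.13Q → Q_m = 5.7028.
Social marginal benefit = demand + MEB = 62.17 - 2.13Q.
Set SMB = MC: 62.17 - 2.13Q = 22.18 + 2.48Q → Q* = 8.6746.
Between Q* and Q_m the wedge SMB − MC runs linearly from 0 to MEB(Q_m), so the loss is a triangle.
DWL = ½ × 2.9718 × 13.7000 = 20.3568.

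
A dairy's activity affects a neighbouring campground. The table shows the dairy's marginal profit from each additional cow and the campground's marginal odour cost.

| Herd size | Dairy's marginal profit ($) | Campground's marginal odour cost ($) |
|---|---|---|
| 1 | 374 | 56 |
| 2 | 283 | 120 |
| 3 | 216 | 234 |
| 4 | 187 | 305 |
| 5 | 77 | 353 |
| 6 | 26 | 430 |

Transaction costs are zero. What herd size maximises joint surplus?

Bargaining reaches the level where marginal profit last exceeds marginal odour cost.
That holds through level 2 (283 ≥ 120) but not at 3 (216 < 234).

2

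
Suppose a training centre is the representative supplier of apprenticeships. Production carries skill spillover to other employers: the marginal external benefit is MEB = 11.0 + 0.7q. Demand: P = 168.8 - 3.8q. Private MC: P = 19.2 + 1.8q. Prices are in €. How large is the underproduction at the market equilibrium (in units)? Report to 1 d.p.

6.1 units

Market equilibrium (private): 19.2 + 1.8q = 168.8 - 3.8q → q_m = 26.7143.
Social marginal cost = private MC − MEB = 8.2 + 1.1q.
Set SMC = demand: 8.2 + 1.1q = 168.8 - 3.8q → q* = 32.7755.
Gap = |26.7143 − 32.7755| = 6.0612.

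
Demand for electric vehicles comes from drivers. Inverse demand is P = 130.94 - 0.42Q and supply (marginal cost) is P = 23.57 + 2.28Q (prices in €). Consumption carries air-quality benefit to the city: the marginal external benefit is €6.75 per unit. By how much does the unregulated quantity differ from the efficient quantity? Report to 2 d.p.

Market equilibrium (private): 23.57 + 2.28Q = 130.94 - 0.42Q → Q_m = 39.7667.
Social marginal benefit = demand + MEB = 137.69 - 0.42Q.
Set SMB = MC: 137.69 - 0.42Q = 23.57 + 2.28Q → Q* = 42.2667.
Gap = |39.7667 − 42.2667| = 2.5000.

2.50 units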